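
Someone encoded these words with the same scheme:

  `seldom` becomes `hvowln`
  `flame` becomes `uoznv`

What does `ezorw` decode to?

valid

Each pair mirrors across the alphabet (s↔h, e↔v, l↔o): positions sum to 25. This is the alphabet-reversal cipher (Atbash): a becomes z, b becomes y, etc.
Undoing it on ezorw: e↔v, z↔a, o↔l, r↔i, w↔d.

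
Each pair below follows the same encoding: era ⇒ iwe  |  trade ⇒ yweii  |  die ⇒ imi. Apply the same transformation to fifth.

kmkym

Two shifts are in play — +4 for a/e/i/o/u, +5 for every other letter.
Applying it to fifth: f(cons)+5=k, i(vowel)+4=m, f(cons)+5=k, t(cons)+5=y, h(cons)+5=m.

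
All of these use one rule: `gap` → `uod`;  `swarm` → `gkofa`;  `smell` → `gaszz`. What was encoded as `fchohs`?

rotate

Compare letters: g→u is +14, a→o is +14, p→d is +14 — a constant shift. It's a constant shift of +14 (ROT14).
Decoding fchohs: f−14=r, c−14=o, h−14=t, o−14=a, h−14=t, s−14=e.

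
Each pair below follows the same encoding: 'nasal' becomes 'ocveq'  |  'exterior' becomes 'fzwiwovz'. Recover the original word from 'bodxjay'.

amateur

In nasal: n→o is +1, a→c is +2, s→v is +3, a→e is +4 — the shift increases by 1 each position. Each letter shifts forward by (position + 1), i.e. 1, 2, 3, … — the shift grows by one for each successive letter.
Undoing it on bodxjay: b−1=a, o−2=m, d−3=a, x−4=t, j−5=e, a−6=u, y−7=r.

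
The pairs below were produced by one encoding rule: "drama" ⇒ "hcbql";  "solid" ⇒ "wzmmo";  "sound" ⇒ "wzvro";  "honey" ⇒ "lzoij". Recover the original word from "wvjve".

skirt

The shifts repeat in a cycle of length 3: positions 0,1,… shift by +4, +11, +1, then the pattern repeats.
Reversing it on wvjve: w−4=s, v−11=k, j−1=i, v−4=r, e−11=t.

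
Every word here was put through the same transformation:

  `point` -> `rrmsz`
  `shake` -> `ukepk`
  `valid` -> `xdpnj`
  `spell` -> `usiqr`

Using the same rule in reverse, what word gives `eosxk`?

close

In point: p→r is +2, o→r is +3, i→m is +4, n→s is +5 — the shift increases by 1 each position. Each letter shifts forward by (position + 2), i.e. 2, 3, 4, … — the shift grows by one for each successive letter.
Decoding eosxk: e−2=c, o−3=l, s−4=o, x−5=s, k−6=e.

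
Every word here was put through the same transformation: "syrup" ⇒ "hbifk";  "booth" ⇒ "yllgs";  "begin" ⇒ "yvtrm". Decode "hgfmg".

Each pair mirrors across the alphabet (s↔h, y↔b, r↔i): positions sum to 25. Letters are reflected about the middle of the alphabet (position → 25−position): Atbash.
Undoing it on hgfmg: h↔s, g↔t, f↔u, m↔n, g↔t.

stunt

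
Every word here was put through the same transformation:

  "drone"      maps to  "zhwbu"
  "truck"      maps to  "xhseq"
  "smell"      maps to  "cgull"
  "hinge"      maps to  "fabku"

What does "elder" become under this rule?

ulzuh

Each letter's alphabet position (a=0..z=25) is mapped through 21·x+14 mod 26 — an affine cipher.
Applying it to elder: e(4)→21·4+14≡20=u; l(11)→21·11+14≡11=l; d(3)→21·3+14≡25=z; e(4)→21·4+14≡20=u; r(17)→21·17+14≡7=h (all mod 26).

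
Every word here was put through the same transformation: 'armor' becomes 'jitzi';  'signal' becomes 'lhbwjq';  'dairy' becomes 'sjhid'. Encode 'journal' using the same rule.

This is an affine cipher: with a=0,…,z=25, each position x becomes (3x+9) mod 26.
On journal: j(9)→3·9+9≡10=k; o(14)→3·14+9≡25=z; u(20)→3·20+9≡17=r; r(17)→3·17+9≡8=i; n(13)→3·13+9≡22=w; a(0)→3·0+9≡9=j; l(11)→3·11+9≡16=q (all mod 26).

kzriwjq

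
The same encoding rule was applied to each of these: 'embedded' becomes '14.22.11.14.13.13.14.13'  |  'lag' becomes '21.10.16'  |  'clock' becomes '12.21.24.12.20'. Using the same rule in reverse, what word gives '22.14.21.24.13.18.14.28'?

e is letter #5 and maps to 14: an offset of 9. Letters become their 1-based position plus 9 (so a→10, b→11, …).
Reversing it on 22.14.21.24.13.18.14.28: 22→(22−9)÷1=13=m, 14→(14−9)÷1=5=e, 21→(21−9)÷1=12=l, 24→(24−9)÷1=15=o, 13→(13−9)÷1=4=d, 18→(18−9)÷1=9=i, 14→(14−9)÷1=5=e, 28→(28−9)÷1=19=s.

melodies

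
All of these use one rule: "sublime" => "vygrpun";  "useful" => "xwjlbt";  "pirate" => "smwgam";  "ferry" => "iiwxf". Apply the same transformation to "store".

vxtxl

In sublime: s→v is +3, u→y is +4, b→g is +5, l→r is +6 — the shift increases by 1 each position. Letter i (0-indexed) is shifted by i+3, so successive shifts are 3, 4, 5, ….
Applying it to store: s+3=v, t+4=x, o+5=t, r+6=x, e+7=l.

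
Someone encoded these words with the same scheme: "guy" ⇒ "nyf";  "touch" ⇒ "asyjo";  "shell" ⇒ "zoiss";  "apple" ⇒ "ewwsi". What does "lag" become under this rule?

sen

The shift depends on letter class: consonant g→n is +7, but vowel u→y is +4. The rule splits by letter class: vowels +4, consonants +7.
On lag: l(cons)+7=s, a(vowel)+4=e, g(cons)+7=n.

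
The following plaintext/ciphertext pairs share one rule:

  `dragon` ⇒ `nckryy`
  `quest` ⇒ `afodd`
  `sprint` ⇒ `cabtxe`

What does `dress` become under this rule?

Shifts by position in dragon: pos 0: d→n (+10), pos 1: r→c (+11), pos 2: a→k (+10), pos 3: g→r (+11) — repeating every 2. It's a Vigenère-style cipher with numeric key [10,11]: position i shifts by key[i mod 2].
Applying it to dress: d+10=n, r+11=c, e+10=o, s+11=d, s+10=c.

ncodc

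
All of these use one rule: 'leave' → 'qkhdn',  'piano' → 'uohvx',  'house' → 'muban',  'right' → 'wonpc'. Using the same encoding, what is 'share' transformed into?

The shift increases by 1 at each position, starting from +5: 5, 6, 7, ….
Applying it to share: s+5=x, h+6=n, a+7=h, r+8=z, e+9=n.

xnhzn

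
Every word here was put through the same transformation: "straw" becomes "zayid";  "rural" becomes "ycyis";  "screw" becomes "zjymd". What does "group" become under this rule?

nywcw

Two shifts are in play — +8 for a/e/i/o/u, +7 for every other letter.
On group: g(cons)+7=n, r(cons)+7=y, o(vowel)+8=w, u(vowel)+8=c, p(cons)+7=w.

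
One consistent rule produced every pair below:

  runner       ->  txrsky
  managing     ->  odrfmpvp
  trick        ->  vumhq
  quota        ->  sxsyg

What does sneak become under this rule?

In runner: r→t is +2, u→x is +3, n→r is +4, n→s is +5 — the shift increases by 1 each position. The shift increases by 1 at each position, starting from +2: 2, 3, 4, ….
On sneak: s+2=u, n+3=q, e+4=i, a+5=f, k+6=q.

uqifq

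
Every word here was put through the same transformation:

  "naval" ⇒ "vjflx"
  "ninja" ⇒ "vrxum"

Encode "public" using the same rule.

Letter i (0-indexed) is shifted by i+8, so successive shifts are 8, 9, 10, ….
On public: p+8=x, u+9=d, b+10=l, l+11=w, i+12=u, c+13=p.

xdlwup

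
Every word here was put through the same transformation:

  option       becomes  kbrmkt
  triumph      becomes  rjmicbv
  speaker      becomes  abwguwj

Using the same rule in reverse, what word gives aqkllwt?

swollen

o(14)→k(10) and p(15)→b(1) fit y≡17x+6 (mod 26); the inverse of 17 mod 26 is 23. Each letter's alphabet position (a=0..z=25) is mapped through 17·x+6 mod 26 — an affine cipher.
Undoing it on aqkllwt: a(0)→23·(0−6)≡18=s; q(16)→23·(16−6)≡22=w; k(10)→23·(10−6)≡14=o; l(11)→23·(11−6)≡11=l; l(11)→23·(11−6)≡11=l; w(22)→23·(22−6)≡4=e; t(19)→23·(19−6)≡13=n (all mod 26).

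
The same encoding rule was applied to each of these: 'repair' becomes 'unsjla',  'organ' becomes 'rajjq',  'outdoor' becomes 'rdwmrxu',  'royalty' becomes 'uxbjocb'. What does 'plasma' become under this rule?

Shifts by position in repair: pos 0: r→u (+3), pos 1: e→n (+9), pos 2: p→s (+3), pos 3: a→j (+9) — repeating every 2. A repeating key of period 2 is used — shifts +3, +9 over and over.
Applying it to plasma: p+3=s, l+9=u, a+3=d, s+9=b, m+3=p, a+9=j.

sudbpj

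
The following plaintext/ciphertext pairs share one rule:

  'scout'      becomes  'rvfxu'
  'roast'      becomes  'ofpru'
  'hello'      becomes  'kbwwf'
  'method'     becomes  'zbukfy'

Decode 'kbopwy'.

s(18)→r(17) and c(2)→v(21) fit y≡3x+15 (mod 26); the inverse of 3 mod 26 is 9. Each letter's alphabet position (a=0..z=25) is mapped through 3·x+15 mod 26 — an affine cipher.
Decoding kbopwy: k(10)→9·(10−15)≡7=h; b(1)→9·(1−15)≡4=e; o(14)→9·(14−15)≡17=r; p(15)→9·(15−15)≡0=a; w(22)→9·(22−15)≡11=l; y(24)→9·(24−15)≡3=d (all mod 26).

herald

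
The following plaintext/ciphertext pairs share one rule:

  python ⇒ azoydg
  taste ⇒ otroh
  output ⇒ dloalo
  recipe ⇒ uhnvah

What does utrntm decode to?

This is an affine cipher: with a=0,…,z=25, each position x becomes (23x+19) mod 26.
Undoing it on utrntm: u(20)→17·(20−19)≡17=r; t(19)→17·(19−19)≡0=a; r(17)→17·(17−19)≡18=s; n(13)→17·(13−19)≡2=c; t(19)→17·(19−19)≡0=a; m(12)→17·(12−19)≡11=l (all mod 26).

rascal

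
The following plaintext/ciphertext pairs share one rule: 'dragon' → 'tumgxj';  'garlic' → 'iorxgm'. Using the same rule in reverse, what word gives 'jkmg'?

The output letters match the input read backwards, each shifted +6: dragon reversed is nogard. Read the word backwards and shift each letter +6.
Decoding jkmg: shift back: j−6=d, k−6=e, m−6=g, g−6=a → dega; then reverse → aged.

aged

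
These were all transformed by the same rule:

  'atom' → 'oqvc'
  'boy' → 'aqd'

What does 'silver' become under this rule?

The output letters match the input read backwards, each shifted +2: atom reversed is mota. The word is reversed, then every letter is shifted forward by 2.
On silver: reverse → revlis; then shift: r+2=t, e+2=g, v+2=x, l+2=n, i+2=k, s+2=u.

tgxnku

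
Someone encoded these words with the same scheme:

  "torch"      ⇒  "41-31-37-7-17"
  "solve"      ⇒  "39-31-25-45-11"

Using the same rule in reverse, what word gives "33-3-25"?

Each letter becomes 2×(its alphabet position, a=1..z=26) + 1.
Reversing it on 33-3-25: 33→(33−1)÷2=16=p, 3→(3−1)÷2=1=a, 25→(25−1)÷2=12=l.

pal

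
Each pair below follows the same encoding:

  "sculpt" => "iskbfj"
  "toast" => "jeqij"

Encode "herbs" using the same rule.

Compare letters: s→i is +16, c→s is +16, u→k is +16 — a constant shift. Every letter moves 16 places later in the alphabet, wrapping around z→a.
On herbs: h+16=x, e+16=u, r+16=h, b+16=r, s+16=i.

xuhri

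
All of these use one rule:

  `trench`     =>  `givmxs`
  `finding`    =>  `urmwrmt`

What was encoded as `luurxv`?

office

Each pair mirrors across the alphabet (t↔g, r↔i, e↔v): positions sum to 25. Letters are reflected about the middle of the alphabet (position → 25−position): Atbash.
Decoding luurxv: l↔o, u↔f, u↔f, r↔i, x↔c, v↔e.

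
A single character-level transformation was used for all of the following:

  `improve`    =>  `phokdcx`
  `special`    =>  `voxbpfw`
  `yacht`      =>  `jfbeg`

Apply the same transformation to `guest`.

trxvg

i(8)→p(15) and m(12)→h(7) fit y≡11x+5 (mod 26); the inverse of 11 mod 26 is 19. This is an affine cipher: with a=0,…,z=25, each position x becomes (11x+5) mod 26.
On guest: g(6)→11·6+5≡19=t; u(20)→11·20+5≡17=r; e(4)→11·4+5≡23=x; s(18)→11·18+5≡21=v; t(19)→11·19+5≡6=g (all mod 26).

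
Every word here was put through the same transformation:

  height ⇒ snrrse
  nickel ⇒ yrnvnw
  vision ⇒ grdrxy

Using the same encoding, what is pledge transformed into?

awnorn

The shift depends on letter class: consonant h→s is +11, but vowel e→n is +9. Vowels shift forward by 9 and consonants shift forward by 11.
Applying it to pledge: p(cons)+11=a, l(cons)+11=w, e(vowel)+9=n, d(cons)+11=o, g(cons)+11=r, e(vowel)+9=n.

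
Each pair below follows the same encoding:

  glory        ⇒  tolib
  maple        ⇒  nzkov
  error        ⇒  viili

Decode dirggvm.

written

Each letter is replaced by its mirror in the alphabet: a↔z, b↔y, c↔x, and so on (the Atbash cipher).
Decoding dirggvm: d↔w, i↔r, r↔i, g↔t, g↔t, v↔e, m↔n.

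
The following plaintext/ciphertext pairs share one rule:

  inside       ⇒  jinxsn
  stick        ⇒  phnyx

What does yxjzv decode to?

quest

The output letters match the input read backwards, each shifted +5: inside reversed is edisni. Read the word backwards and shift each letter +5.
Decoding yxjzv: shift back: y−5=t, x−5=s, j−5=e, z−5=u, v−5=q → tseuq; then reverse → quest.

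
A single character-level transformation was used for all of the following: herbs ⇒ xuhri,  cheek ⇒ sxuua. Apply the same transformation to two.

Every letter moves 16 places later in the alphabet, wrapping around z→a.
For two: t+16=j, w+16=m, o+16=e.

jme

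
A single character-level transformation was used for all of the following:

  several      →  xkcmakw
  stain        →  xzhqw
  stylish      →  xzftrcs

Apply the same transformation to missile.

In several: s→x is +5, e→k is +6, v→c is +7, e→m is +8 — the shift increases by 1 each position. The shift increases by 1 at each position, starting from +5: 5, 6, 7, ….
Applying it to missile: m+5=r, i+6=o, s+7=z, s+8=a, i+9=r, l+10=v, e+11=p.

rozarvp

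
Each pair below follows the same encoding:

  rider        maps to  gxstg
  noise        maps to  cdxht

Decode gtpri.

Compare letters: r→g is +15, i→x is +15, d→s is +15 — a constant shift. Every letter moves 15 places later in the alphabet, wrapping around z→a.
Decoding gtpri: g−15=r, t−15=e, p−15=a, r−15=c, i−15=t.

react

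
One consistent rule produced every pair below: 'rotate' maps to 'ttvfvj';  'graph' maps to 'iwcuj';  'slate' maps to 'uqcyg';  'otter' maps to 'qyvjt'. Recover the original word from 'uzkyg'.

suite

Shifts by position in rotate: pos 0: r→t (+2), pos 1: o→t (+5), pos 2: t→v (+2), pos 3: a→f (+5) — repeating every 2. The shifts repeat in a cycle of length 2: positions 0,1,… shift by +2, +5, then the pattern repeats.
Decoding uzkyg: u−2=s, z−5=u, k−2=i, y−5=t, g−2=e.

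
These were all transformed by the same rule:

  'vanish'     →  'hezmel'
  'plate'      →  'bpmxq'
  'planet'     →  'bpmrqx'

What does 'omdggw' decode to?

Shifts by position in vanish: pos 0: v→h (+12), pos 1: a→e (+4), pos 2: n→z (+12), pos 3: i→m (+4) — repeating every 2. The shifts repeat in a cycle of length 2: positions 0,1,… shift by +12, +4, then the pattern repeats.
Reversing it on omdggw: o−12=c, m−4=i, d−12=r, g−4=c, g−12=u, w−4=s.

circus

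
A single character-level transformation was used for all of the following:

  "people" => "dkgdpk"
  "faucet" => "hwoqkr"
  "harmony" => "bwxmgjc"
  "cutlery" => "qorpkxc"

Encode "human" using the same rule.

Each letter's alphabet position (a=0..z=25) is mapped through 23·x+22 mod 26 — an affine cipher.
Applying it to human: h(7)→23·7+22≡1=b; u(20)→23·20+22≡14=o; m(12)→23·12+22≡12=m; a(0)→23·0+22≡22=w; n(13)→23·13+22≡9=j (all mod 26).

bomwj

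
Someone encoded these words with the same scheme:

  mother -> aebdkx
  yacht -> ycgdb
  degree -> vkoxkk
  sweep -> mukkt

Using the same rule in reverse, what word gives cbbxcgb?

m(12)→a(0) and o(14)→e(4) fit y≡15x+2 (mod 26); the inverse of 15 mod 26 is 7. Each letter's alphabet position (a=0..z=25) is mapped through 15·x+2 mod 26 — an affine cipher.
Decoding cbbxcgb: c(2)→7·(2−2)≡0=a; b(1)→7·(1−2)≡19=t; b(1)→7·(1−2)≡19=t; x(23)→7·(23−2)≡17=r; c(2)→7·(2−2)≡0=a; g(6)→7·(6−2)≡2=c; b(1)→7·(1−2)≡19=t (all mod 26).

attract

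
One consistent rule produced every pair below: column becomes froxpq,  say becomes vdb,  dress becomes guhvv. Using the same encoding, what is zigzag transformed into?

This is a Caesar cipher with shift 3.
Applying it to zigzag: z+3=c, i+3=l, g+3=j, z+3=c, a+3=d, g+3=j.

cljcdj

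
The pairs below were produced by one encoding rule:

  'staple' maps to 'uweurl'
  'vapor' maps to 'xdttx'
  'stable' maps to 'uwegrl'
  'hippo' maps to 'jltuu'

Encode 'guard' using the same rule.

The shift increases by 1 at each position, starting from +2: 2, 3, 4, ….
For guard: g+2=i, u+3=x, a+4=e, r+5=w, d+6=j.

ixewj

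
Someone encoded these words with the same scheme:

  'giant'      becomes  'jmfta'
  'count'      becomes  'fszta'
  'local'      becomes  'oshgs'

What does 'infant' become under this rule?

lrkgub

In giant: g→j is +3, i→m is +4, a→f is +5, n→t is +6 — the shift increases by 1 each position. Letter i (0-indexed) is shifted by i+3, so successive shifts are 3, 4, 5, ….
On infant: i+3=l, n+4=r, f+5=k, a+6=g, n+7=u, t+8=b.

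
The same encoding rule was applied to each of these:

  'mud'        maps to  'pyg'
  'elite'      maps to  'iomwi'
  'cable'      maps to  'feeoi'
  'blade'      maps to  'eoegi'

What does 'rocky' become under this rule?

The shift depends on letter class: consonant m→p is +3, but vowel u→y is +4. Vowels shift forward by 4 and consonants shift forward by 3.
Applying it to rocky: r(cons)+3=u, o(vowel)+4=s, c(cons)+3=f, k(cons)+3=n, y(cons)+3=b.

usfnb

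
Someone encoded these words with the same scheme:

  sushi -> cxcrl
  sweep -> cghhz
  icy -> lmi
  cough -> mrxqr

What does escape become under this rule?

The shift depends on letter class: consonant s→c is +10, but vowel u→x is +3. Two shifts are in play — +3 for a/e/i/o/u, +10 for every other letter.
Applying it to escape: e(vowel)+3=h, s(cons)+10=c, c(cons)+10=m, a(vowel)+3=d, p(cons)+10=z, e(vowel)+3=h.

hcmdzh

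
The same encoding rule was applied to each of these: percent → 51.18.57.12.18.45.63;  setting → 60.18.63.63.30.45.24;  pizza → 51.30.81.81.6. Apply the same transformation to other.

p(#16)→51 and e(#5)→18: differences scale by 3, so n = 3·pos + 3. With a=1..z=26, the number is 3·pos + 3.
Applying it to other: o=15→48, t=20→63, h=8→27, e=5→18, r=18→57.

48.63.27.18.57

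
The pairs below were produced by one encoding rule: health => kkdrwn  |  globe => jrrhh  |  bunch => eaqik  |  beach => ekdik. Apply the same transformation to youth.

buxzk

Shifts by position in health: pos 0: h→k (+3), pos 1: e→k (+6), pos 2: a→d (+3), pos 3: l→r (+6) — repeating every 2. It's a Vigenère-style cipher with numeric key [3,6]: position i shifts by key[i mod 2].
For youth: y+3=b, o+6=u, u+3=x, t+6=z, h+3=k.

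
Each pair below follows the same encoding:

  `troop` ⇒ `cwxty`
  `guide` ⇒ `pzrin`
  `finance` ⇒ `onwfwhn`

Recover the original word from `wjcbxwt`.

Shifts by position in troop: pos 0: t→c (+9), pos 1: r→w (+5), pos 2: o→x (+9), pos 3: o→t (+5) — repeating every 2. The shifts repeat in a cycle of length 2: positions 0,1,… shift by +9, +5, then the pattern repeats.
Reversing it on wjcbxwt: w−9=n, j−5=e, c−9=t, b−5=w, x−9=o, w−5=r, t−9=k.

network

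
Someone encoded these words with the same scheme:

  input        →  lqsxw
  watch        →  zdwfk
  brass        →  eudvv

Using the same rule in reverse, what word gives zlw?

wit

Compare letters: i→l is +3, n→q is +3, p→s is +3 — a constant shift. It's a constant shift of +3 (ROT3).
Decoding zlw: z−3=w, l−3=i, w−3=t.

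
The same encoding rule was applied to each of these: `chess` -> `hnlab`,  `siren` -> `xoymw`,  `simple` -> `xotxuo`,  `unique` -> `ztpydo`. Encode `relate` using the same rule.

The shift increases by 1 at each position, starting from +5: 5, 6, 7, ….
For relate: r+5=w, e+6=k, l+7=s, a+8=i, t+9=c, e+10=o.

wksico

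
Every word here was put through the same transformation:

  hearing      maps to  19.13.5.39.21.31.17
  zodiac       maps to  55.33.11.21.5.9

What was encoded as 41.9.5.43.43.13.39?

The formula is n = 2×(alphabet index, a=1) + 3.
Decoding 41.9.5.43.43.13.39: 41→(41−3)÷2=19=s, 9→(9−3)÷2=3=c, 5→(5−3)÷2=1=a, 43→(43−3)÷2=20=t, 43→(43−3)÷2=20=t, 13→(13−3)÷2=5=e, 39→(39−3)÷2=18=r.

scatter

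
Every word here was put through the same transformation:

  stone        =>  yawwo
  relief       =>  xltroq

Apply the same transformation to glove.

In stone: s→y is +6, t→a is +7, o→w is +8, n→w is +9 — the shift increases by 1 each position. The shift increases by 1 at each position, starting from +6: 6, 7, 8, ….
For glove: g+6=m, l+7=s, o+8=w, v+9=e, e+10=o.

msweo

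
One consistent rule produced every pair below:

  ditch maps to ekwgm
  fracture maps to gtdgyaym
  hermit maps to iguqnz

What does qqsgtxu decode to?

popcorn

In ditch: d→e is +1, i→k is +2, t→w is +3, c→g is +4 — the shift increases by 1 each position. Each letter shifts forward by (position + 1), i.e. 1, 2, 3, … — the shift grows by one for each successive letter.
Reversing it on qqsgtxu: q−1=p, q−2=o, s−3=p, g−4=c, t−5=o, x−6=r, u−7=n.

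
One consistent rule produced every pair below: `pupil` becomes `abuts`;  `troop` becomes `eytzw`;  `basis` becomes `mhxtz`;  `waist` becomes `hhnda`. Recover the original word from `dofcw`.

It's a Vigenère-style cipher with numeric key [11,7,5]: position i shifts by key[i mod 3].
Decoding dofcw: d−11=s, o−7=h, f−5=a, c−11=r, w−7=p.

sharp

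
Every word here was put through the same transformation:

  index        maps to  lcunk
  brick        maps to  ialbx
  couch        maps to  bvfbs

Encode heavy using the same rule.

i(8)→l(11) and n(13)→c(2) fit y≡19x+15 (mod 26); the inverse of 19 mod 26 is 11. Each letter's alphabet position (a=0..z=25) is mapped through 19·x+15 mod 26 — an affine cipher.
On heavy: h(7)→19·7+15≡18=s; e(4)→19·4+15≡13=n; a(0)→19·0+15≡15=p; v(21)→19·21+15≡24=y; y(24)→19·24+15≡3=d (all mod 26).

snpyd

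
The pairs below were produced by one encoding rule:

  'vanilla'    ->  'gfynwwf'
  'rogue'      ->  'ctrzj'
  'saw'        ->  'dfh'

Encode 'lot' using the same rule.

wte

The shift depends on letter class: consonant v→g is +11, but vowel a→f is +5. Vowels shift forward by 5 and consonants shift forward by 11.
On lot: l(cons)+11=w, o(vowel)+5=t, t(cons)+11=e.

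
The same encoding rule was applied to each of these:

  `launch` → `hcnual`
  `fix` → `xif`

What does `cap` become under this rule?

The word is simply reversed.
Applying it to cap: reverse → pac.

pac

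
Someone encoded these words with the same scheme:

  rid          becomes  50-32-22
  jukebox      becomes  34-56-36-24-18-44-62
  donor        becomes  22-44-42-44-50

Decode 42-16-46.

nap

The formula is n = 2×(alphabet index, a=1) + 14.
Reversing it on 42-16-46: 42→(42−14)÷2=14=n, 16→(16−14)÷2=1=a, 46→(46−14)÷2=16=p.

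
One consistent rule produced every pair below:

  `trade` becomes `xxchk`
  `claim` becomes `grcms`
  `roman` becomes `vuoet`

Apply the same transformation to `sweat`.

The shifts repeat in a cycle of length 3: positions 0,1,… shift by +4, +6, +2, then the pattern repeats.
For sweat: s+4=w, w+6=c, e+2=g, a+4=e, t+6=z.

wcgez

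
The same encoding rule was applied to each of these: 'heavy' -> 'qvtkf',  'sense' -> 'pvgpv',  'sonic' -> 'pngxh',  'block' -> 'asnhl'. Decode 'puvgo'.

spend

Treating letters as 0–25, the rule is x ↦ 7x + 19 (mod 26).
Decoding puvgo: p(15)→15·(15−19)≡18=s; u(20)→15·(20−19)≡15=p; v(21)→15·(21−19)≡4=e; g(6)→15·(6−19)≡13=n; o(14)→15·(14−19)≡3=d (all mod 26).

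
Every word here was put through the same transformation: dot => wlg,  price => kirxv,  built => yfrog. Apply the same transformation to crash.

This is the alphabet-reversal cipher (Atbash): a becomes z, b becomes y, etc.
On crash: c↔x, r↔i, a↔z, s↔h, h↔s.

xizhs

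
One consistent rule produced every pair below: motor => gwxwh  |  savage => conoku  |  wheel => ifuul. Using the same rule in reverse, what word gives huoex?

react

m(12)→g(6) and o(14)→w(22) fit y≡21x+14 (mod 26); the inverse of 21 mod 26 is 5. Each letter's alphabet position (a=0..z=25) is mapped through 21·x+14 mod 26 — an affine cipher.
Decoding huoex: h(7)→5·(7−14)≡17=r; u(20)→5·(20−14)≡4=e; o(14)→5·(14−14)≡0=a; e(4)→5·(4−14)≡2=c; x(23)→5·(23−14)≡19=t (all mod 26).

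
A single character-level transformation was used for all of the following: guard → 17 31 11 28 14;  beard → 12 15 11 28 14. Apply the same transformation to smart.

29 23 11 28 30

The number is (letter's place in the alphabet, a=1) + 10.
For smart: s=19→29, m=13→23, a=1→11, r=18→28, t=20→30.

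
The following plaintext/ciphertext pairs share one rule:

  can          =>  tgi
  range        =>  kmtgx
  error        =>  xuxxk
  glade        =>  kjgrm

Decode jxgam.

The output letters match the input read backwards, each shifted +6: can reversed is nac. Two steps: reverse the string, then apply a Caesar shift of +6.
Undoing it on jxgam: shift back: j−6=d, x−6=r, g−6=a, a−6=u, m−6=g → draug; then reverse → guard.

guard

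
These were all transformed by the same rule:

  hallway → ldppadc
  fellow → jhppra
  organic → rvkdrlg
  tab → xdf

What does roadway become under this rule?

vrdhadc

The shift depends on letter class: consonant h→l is +4, but vowel a→d is +3. Vowels shift forward by 3 and consonants shift forward by 4.
On roadway: r(cons)+4=v, o(vowel)+3=r, a(vowel)+3=d, d(cons)+4=h, w(cons)+4=a, a(vowel)+3=d, y(cons)+4=c.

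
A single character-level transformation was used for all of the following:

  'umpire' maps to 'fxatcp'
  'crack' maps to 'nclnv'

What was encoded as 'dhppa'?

Compare letters: u→f is +11, m→x is +11, p→a is +11 — a constant shift. Each letter is shifted forward by 11 in the alphabet (a Caesar shift of +11).
Undoing it on dhppa: d−11=s, h−11=w, p−11=e, p−11=e, a−11=p.

sweep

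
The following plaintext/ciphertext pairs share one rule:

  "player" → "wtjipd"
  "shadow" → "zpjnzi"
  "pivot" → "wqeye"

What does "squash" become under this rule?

In player: p→w is +7, l→t is +8, a→j is +9, y→i is +10 — the shift increases by 1 each position. Each letter shifts forward by (position + 7), i.e. 7, 8, 9, … — the shift grows by one for each successive letter.
On squash: s+7=z, q+8=y, u+9=d, a+10=k, s+11=d, h+12=t.

zydkdt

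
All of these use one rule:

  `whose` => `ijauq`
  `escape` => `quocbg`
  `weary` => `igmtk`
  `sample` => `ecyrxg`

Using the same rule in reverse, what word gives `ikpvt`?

width

Shifts by position in whose: pos 0: w→i (+12), pos 1: h→j (+2), pos 2: o→a (+12), pos 3: s→u (+2) — repeating every 2. A repeating key of period 2 is used — shifts +12, +2 over and over.
Reversing it on ikpvt: i−12=w, k−2=i, p−12=d, v−2=t, t−12=h.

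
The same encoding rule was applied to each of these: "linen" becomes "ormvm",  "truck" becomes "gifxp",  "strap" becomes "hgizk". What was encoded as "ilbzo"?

royal

Each pair mirrors across the alphabet (l↔o, i↔r, n↔m): positions sum to 25. This is the alphabet-reversal cipher (Atbash): a becomes z, b becomes y, etc.
Decoding ilbzo: i↔r, l↔o, b↔y, z↔a, o↔l.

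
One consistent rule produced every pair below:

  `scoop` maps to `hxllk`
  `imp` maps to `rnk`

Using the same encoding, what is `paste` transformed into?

Each pair mirrors across the alphabet (s↔h, c↔x, o↔l): positions sum to 25. Each letter is replaced by its mirror in the alphabet: a↔z, b↔y, c↔x, and so on (the Atbash cipher).
On paste: p↔k, a↔z, s↔h, t↔g, e↔v.

kzhgv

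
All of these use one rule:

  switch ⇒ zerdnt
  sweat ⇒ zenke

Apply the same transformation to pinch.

Letter i (0-indexed) is shifted by i+7, so successive shifts are 7, 8, 9, ….
For pinch: p+7=w, i+8=q, n+9=w, c+10=m, h+11=s.

wqwms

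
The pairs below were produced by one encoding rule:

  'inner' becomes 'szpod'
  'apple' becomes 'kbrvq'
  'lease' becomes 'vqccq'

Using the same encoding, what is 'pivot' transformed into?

It's a Vigenère-style cipher with numeric key [10,12,2]: position i shifts by key[i mod 3].
For pivot: p+10=z, i+12=u, v+2=x, o+10=y, t+12=f.

zuxyf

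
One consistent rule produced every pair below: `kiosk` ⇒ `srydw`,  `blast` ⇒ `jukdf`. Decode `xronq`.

In kiosk: k→s is +8, i→r is +9, o→y is +10, s→d is +11 — the shift increases by 1 each position. Each letter shifts forward by (position + 8), i.e. 8, 9, 10, … — the shift grows by one for each successive letter.
Undoing it on xronq: x−8=p, r−9=i, o−10=e, n−11=c, q−12=e.

piece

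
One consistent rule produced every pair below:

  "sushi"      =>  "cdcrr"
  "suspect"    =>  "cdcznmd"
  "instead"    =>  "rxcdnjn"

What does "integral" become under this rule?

The shift depends on letter class: consonant s→c is +10, but vowel u→d is +9. The rule splits by letter class: vowels +9, consonants +10.
Applying it to integral: i(vowel)+9=r, n(cons)+10=x, t(cons)+10=d, e(vowel)+9=n, g(cons)+10=q, r(cons)+10=b, a(vowel)+9=j, l(cons)+10=v.

rxdnqbjv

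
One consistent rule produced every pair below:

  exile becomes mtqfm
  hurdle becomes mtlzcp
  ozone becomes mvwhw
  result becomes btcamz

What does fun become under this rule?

vcn

The output letters match the input read backwards, each shifted +8: exile reversed is elixe. The word is reversed, then every letter is shifted forward by 8.
Applying it to fun: reverse → nuf; then shift: n+8=v, u+8=c, f+8=n.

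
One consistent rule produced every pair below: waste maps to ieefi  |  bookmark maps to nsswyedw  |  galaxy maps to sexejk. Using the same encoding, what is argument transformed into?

The shift depends on letter class: consonant w→i is +12, but vowel a→e is +4. Two shifts are in play — +4 for a/e/i/o/u, +12 for every other letter.
Applying it to argument: a(vowel)+4=e, r(cons)+12=d, g(cons)+12=s, u(vowel)+4=y, m(cons)+12=y, e(vowel)+4=i, n(cons)+12=z, t(cons)+12=f.

edsyyizf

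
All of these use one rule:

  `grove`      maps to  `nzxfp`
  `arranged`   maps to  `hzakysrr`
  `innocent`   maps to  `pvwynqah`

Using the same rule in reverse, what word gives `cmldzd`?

vector

In grove: g→n is +7, r→z is +8, o→x is +9, v→f is +10 — the shift increases by 1 each position. Letter i (0-indexed) is shifted by i+7, so successive shifts are 7, 8, 9, ….
Undoing it on cmldzd: c−7=v, m−8=e, l−9=c, d−10=t, z−11=o, d−12=r.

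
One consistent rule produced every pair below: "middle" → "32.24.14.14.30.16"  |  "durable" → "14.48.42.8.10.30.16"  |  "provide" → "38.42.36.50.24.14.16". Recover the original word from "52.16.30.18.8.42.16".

m(#13)→32 and i(#9)→24: differences scale by 2, so n = 2·pos + 6. With a=1..z=26, the number is 2·pos + 6.
Decoding 52.16.30.18.8.42.16: 52→(52−6)÷2=23=w, 16→(16−6)÷2=5=e, 30→(30−6)÷2=12=l, 18→(18−6)÷2=6=f, 8→(8−6)÷2=1=a, 42→(42−6)÷2=18=r, 16→(16−6)÷2=5=e.

welfare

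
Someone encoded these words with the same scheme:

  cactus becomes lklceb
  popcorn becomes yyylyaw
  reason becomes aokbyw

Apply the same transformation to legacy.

uopklh

The shift depends on letter class: consonant c→l is +9, but vowel a→k is +10. The rule splits by letter class: vowels +10, consonants +9.
On legacy: l(cons)+9=u, e(vowel)+10=o, g(cons)+9=p, a(vowel)+10=k, c(cons)+9=l, y(cons)+9=h.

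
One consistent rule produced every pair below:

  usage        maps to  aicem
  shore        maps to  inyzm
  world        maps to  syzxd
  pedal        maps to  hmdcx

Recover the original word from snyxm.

whole

u(20)→a(0) and s(18)→i(8) fit y≡9x+2 (mod 26); the inverse of 9 mod 26 is 3. This is an affine cipher: with a=0,…,z=25, each position x becomes (9x+2) mod 26.
Undoing it on snyxm: s(18)→3·(18−2)≡22=w; n(13)→3·(13−2)≡7=h; y(24)→3·(24−2)≡14=o; x(23)→3·(23−2)≡11=l; m(12)→3·(12−2)≡4=e (all mod 26).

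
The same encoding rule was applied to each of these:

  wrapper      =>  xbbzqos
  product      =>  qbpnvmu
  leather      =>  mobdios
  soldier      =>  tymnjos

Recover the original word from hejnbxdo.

guidance

Shifts by position in wrapper: pos 0: w→x (+1), pos 1: r→b (+10), pos 2: a→b (+1), pos 3: p→z (+10) — repeating every 2. It's a Vigenère-style cipher with numeric key [1,10]: position i shifts by key[i mod 2].
Undoing it on hejnbxdo: h−1=g, e−10=u, j−1=i, n−10=d, b−1=a, x−10=n, d−1=c, o−10=e.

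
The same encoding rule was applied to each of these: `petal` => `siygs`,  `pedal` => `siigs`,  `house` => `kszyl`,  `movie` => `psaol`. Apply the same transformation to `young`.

In petal: p→s is +3, e→i is +4, t→y is +5, a→g is +6 — the shift increases by 1 each position. Each letter shifts forward by (position + 3), i.e. 3, 4, 5, … — the shift grows by one for each successive letter.
On young: y+3=b, o+4=s, u+5=z, n+6=t, g+7=n.

bsztn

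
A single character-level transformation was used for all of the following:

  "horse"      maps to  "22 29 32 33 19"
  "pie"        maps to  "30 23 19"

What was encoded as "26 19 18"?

led

h is letter #8 and maps to 22: an offset of 14. Letters become their 1-based position plus 14 (so a→15, b→16, …).
Undoing it on 26 19 18: 26→(26−14)÷1=12=l, 19→(19−14)÷1=5=e, 18→(18−14)÷1=4=d.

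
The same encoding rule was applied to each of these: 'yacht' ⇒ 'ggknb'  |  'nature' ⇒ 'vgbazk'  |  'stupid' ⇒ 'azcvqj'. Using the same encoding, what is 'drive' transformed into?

lxqbm

Shifts by position in yacht: pos 0: y→g (+8), pos 1: a→g (+6), pos 2: c→k (+8), pos 3: h→n (+6) — repeating every 2. The shifts repeat in a cycle of length 2: positions 0,1,… shift by +8, +6, then the pattern repeats.
On drive: d+8=l, r+6=x, i+8=q, v+6=b, e+8=m.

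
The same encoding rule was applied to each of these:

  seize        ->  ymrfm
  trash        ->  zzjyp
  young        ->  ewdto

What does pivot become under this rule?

Shifts by position in seize: pos 0: s→y (+6), pos 1: e→m (+8), pos 2: i→r (+9), pos 3: z→f (+6), pos 4: e→m (+8) — repeating every 3. A repeating key of period 3 is used — shifts +6, +8, +9 over and over.
For pivot: p+6=v, i+8=q, v+9=e, o+6=u, t+8=b.

vqeub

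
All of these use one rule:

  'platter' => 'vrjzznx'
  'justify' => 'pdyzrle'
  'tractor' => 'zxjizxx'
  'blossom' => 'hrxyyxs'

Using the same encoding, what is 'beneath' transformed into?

Two shifts are in play — +9 for a/e/i/o/u, +6 for every other letter.
For beneath: b(cons)+6=h, e(vowel)+9=n, n(cons)+6=t, e(vowel)+9=n, a(vowel)+9=j, t(cons)+6=z, h(cons)+6=n.

hntnjzn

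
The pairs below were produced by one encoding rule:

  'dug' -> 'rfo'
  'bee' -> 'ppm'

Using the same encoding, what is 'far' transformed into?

clq

The output letters match the input read backwards, each shifted +11: dug reversed is gud. The word is reversed, then every letter is shifted forward by 11.
For far: reverse → raf; then shift: r+11=c, a+11=l, f+11=q.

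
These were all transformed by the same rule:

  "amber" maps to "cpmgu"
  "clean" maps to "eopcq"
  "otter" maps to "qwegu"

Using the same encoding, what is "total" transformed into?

It's a Vigenère-style cipher with numeric key [2,3,11]: position i shifts by key[i mod 3].
For total: t+2=v, o+3=r, t+11=e, a+2=c, l+3=o.

vreco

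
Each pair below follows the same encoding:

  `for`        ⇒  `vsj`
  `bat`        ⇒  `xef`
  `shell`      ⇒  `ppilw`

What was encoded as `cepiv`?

relay

The output letters match the input read backwards, each shifted +4: for reversed is rof. Two steps: reverse the string, then apply a Caesar shift of +4.
Reversing it on cepiv: shift back: c−4=y, e−4=a, p−4=l, i−4=e, v−4=r → yaler; then reverse → relay.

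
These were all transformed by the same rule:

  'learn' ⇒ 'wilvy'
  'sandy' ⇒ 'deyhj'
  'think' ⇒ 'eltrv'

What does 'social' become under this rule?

dsnmlp

A repeating key of period 2 is used — shifts +11, +4 over and over.
On social: s+11=d, o+4=s, c+11=n, i+4=m, a+11=l, l+4=p.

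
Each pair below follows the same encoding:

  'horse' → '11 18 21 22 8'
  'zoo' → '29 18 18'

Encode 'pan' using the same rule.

19 4 17

h is letter #8 and maps to 11: an offset of 3. The number is (letter's place in the alphabet, a=1) + 3.
On pan: p=16→19, a=1→4, n=14→17.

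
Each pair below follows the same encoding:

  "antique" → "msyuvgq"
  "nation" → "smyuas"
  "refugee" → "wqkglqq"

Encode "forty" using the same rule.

kawyd

The shift depends on letter class: consonant n→s is +5, but vowel a→m is +12. Two shifts are in play — +12 for a/e/i/o/u, +5 for every other letter.
For forty: f(cons)+5=k, o(vowel)+12=a, r(cons)+5=w, t(cons)+5=y, y(cons)+5=d.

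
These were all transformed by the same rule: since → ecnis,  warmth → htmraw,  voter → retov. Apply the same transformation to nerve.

The output letters match the input read backwards: since reversed is ecnis. It's just the letters in reverse order.
For nerve: reverse → evren.

evren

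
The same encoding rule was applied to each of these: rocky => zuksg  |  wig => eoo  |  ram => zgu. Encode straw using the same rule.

Vowels shift forward by 6 and consonants shift forward by 8.
For straw: s(cons)+8=a, t(cons)+8=b, r(cons)+8=z, a(vowel)+6=g, w(cons)+8=e.

abzge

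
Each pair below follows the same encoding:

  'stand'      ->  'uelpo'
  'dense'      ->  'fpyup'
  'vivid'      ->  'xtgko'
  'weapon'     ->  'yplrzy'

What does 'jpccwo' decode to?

herald

A repeating key of period 3 is used — shifts +2, +11, +11 over and over.
Undoing it on jpccwo: j−2=h, p−11=e, c−11=r, c−2=a, w−11=l, o−11=d.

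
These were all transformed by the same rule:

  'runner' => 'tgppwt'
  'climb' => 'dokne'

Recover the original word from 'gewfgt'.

Read the word backwards and shift each letter +2.
Undoing it on gewfgt: shift back: g−2=e, e−2=c, w−2=u, f−2=d, g−2=e, t−2=r → ecuder; then reverse → reduce.

reduce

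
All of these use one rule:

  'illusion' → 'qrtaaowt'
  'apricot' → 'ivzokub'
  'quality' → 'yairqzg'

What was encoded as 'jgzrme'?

Shifts by position in illusion: pos 0: i→q (+8), pos 1: l→r (+6), pos 2: l→t (+8), pos 3: u→a (+6) — repeating every 2. It's a Vigenère-style cipher with numeric key [8,6]: position i shifts by key[i mod 2].
Reversing it on jgzrme: j−8=b, g−6=a, z−8=r, r−6=l, m−8=e, e−6=y.

barley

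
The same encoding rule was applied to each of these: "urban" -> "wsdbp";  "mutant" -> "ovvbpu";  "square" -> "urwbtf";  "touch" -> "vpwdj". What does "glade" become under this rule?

imceg

Shifts by position in urban: pos 0: u→w (+2), pos 1: r→s (+1), pos 2: b→d (+2), pos 3: a→b (+1) — repeating every 2. A repeating key of period 2 is used — shifts +2, +1 over and over.
Applying it to glade: g+2=i, l+1=m, a+2=c, d+1=e, e+2=g.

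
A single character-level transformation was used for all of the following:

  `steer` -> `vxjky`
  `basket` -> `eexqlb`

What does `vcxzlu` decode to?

system

In steer: s→v is +3, t→x is +4, e→j is +5, e→k is +6 — the shift increases by 1 each position. Each letter shifts forward by (position + 3), i.e. 3, 4, 5, … — the shift grows by one for each successive letter.
Undoing it on vcxzlu: v−3=s, c−4=y, x−5=s, z−6=t, l−7=e, u−8=m.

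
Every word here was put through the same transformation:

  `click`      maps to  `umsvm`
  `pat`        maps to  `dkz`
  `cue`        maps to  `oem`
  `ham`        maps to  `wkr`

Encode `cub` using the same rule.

lem

The output letters match the input read backwards, each shifted +10: click reversed is kcilc. The word is reversed, then every letter is shifted forward by 10.
For cub: reverse → buc; then shift: b+10=l, u+10=e, c+10=m.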